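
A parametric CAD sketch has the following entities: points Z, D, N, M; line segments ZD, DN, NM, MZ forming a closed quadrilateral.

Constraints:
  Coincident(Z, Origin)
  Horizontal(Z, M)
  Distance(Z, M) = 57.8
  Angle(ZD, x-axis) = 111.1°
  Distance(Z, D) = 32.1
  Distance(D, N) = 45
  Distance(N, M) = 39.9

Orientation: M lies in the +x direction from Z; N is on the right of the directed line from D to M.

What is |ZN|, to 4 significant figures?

18.51

Checks: |DN| = 45.00 ✓; |NM| = 39.90 ✓.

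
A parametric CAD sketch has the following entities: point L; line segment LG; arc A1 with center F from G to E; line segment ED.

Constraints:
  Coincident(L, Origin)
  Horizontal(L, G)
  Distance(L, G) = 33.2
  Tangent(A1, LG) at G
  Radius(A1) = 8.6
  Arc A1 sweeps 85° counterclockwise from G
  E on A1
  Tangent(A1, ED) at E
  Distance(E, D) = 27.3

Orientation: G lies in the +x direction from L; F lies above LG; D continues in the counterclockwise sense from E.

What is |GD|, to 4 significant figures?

36.72

On A1, G sits at bearing -90° from F; an 85° counterclockwise sweep puts E at bearing -5°, so E = F + 8.6·(cos -5°, sin -5°) = (41.77, 7.850). The tangent condition forces FE to be normal to ED, so ED runs along (−sin -5°, cos -5°); with |ED| = 27.3, D = (44.15, 35.05). Then |GD| = |D − G| = 36.72.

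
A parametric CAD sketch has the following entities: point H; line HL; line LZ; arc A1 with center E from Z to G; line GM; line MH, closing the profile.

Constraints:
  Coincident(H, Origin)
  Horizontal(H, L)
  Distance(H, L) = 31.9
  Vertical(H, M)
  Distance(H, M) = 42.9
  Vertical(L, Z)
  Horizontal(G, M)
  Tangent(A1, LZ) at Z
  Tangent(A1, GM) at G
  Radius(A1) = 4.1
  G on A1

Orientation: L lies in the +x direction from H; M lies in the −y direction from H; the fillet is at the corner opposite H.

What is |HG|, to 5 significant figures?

51.120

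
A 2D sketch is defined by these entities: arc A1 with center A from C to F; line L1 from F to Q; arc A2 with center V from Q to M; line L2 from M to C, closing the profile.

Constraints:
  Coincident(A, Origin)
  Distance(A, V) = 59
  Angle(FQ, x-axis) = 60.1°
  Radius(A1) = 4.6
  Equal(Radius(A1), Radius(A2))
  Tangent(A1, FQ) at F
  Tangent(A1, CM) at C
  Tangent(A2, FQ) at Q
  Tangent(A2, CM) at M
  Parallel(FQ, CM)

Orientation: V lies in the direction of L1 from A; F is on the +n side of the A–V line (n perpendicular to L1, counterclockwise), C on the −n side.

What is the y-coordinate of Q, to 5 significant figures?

53.440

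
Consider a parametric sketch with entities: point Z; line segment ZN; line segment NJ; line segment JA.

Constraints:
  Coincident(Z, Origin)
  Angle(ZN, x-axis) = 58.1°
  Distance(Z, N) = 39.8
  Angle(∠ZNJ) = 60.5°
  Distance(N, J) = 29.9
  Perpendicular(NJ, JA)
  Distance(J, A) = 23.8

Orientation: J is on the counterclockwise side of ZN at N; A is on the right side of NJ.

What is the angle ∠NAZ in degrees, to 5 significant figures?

41.484°

Z is at the origin; ZN runs at 58.1° with length 39.8, so N = 39.8·(cos 58.1°, sin 58.1°) = (21.032, 33.789). ∠ZNJ = 60.5°, so NJ runs at 58.1° + (180° − 60.5°) = 177.60° from the x-axis; with |NJ| = 29.9, J = N + 29.9·(cos 177.60°, sin 177.60°) = (-8.8419, 35.041). NJ is perpendicular to JA; with |JA| = 23.8 on the right of NJ, A = J + 23.8·(0.041876, 0.99912) = (-7.8453, 58.820). Then cos ∠NAZ = AN·AZ / (|AN||AZ|), giving 41.484°.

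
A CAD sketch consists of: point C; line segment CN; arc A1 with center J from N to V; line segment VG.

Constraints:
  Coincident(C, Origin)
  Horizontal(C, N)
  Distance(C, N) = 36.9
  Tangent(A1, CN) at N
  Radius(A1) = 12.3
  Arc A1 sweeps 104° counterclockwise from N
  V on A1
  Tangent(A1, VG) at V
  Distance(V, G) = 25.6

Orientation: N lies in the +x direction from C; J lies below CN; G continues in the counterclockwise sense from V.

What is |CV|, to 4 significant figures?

29.27

C is at the origin; C and N share the same y with |CN| = 36.9 and N on the +x side, so N = (36.90, 0.000). Since A1 is tangent to CN there, JN ⟂ CN, so J = N + (0, -12.3) = (36.90, -12.30). On A1, N sits at bearing 90° from J; a 104° counterclockwise sweep puts V at bearing 194°, so V = J + 12.3·(cos 194°, sin 194°) = (24.97, -15.28). Then |CV| = |V − C| = 29.27.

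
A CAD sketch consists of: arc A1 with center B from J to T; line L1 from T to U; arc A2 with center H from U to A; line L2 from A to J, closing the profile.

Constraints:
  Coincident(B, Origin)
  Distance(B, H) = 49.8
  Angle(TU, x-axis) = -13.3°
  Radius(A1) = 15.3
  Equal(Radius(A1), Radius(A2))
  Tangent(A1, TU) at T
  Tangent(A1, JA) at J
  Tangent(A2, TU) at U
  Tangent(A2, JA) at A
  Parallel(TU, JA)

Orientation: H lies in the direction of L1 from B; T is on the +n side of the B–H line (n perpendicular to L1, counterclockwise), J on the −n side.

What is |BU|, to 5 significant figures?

52.097

Tangency of A1 to both parallel lines with radius 15.3 puts T and J at B ± 15.3·n: T = (3.5198, 14.890), J = (-3.5198, -14.890). Equal radii place U and A the same way about H: U = H + 15.3·n = (51.984, 3.4332), A = H − 15.3·n = (44.945, -26.346). Then |BU| = |U − B| = 52.097.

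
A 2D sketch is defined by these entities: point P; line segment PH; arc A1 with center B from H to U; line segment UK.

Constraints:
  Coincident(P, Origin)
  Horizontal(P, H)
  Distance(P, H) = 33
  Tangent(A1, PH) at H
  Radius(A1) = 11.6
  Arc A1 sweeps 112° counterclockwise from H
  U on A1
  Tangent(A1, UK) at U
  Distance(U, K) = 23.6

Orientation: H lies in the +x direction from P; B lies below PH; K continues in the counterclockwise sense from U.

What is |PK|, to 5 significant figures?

48.961

P is at the origin; PH is horizontal with |PH| = 33.0 and H on the +x side, so H = (33.000, 0.0000). Since A1 is tangent to PH there, BH ⟂ PH, so B = H + (0, -11.6) = (33.000, -11.600). On A1, H sits at bearing 90° from B; a 112° counterclockwise sweep puts U at bearing 202°, so U = B + 11.6·(cos 202°, sin 202°) = (22.245, -15.945). A1 meets UK tangentially, so BU is at right angles to UK, so UK runs along (−sin 202°, cos 202°); with |UK| = 23.6, K = (31.085, -37.827). Then |PK| = |K − P| = 48.961.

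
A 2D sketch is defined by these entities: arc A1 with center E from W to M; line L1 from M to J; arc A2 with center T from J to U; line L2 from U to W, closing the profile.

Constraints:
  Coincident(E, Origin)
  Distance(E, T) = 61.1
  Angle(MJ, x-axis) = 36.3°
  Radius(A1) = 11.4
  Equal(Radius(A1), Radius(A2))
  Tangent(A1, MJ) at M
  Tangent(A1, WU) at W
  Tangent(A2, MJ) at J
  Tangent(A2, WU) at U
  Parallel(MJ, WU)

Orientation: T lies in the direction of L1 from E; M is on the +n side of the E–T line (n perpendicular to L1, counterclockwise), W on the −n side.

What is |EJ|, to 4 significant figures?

62.15

The slot axis is L1's direction at 36.3°, so u = (cos 36.3°, sin 36.3°) = (0.8059, 0.5920) and n = (−sin 36.3°, cos 36.3°) = (-0.5920, 0.8059). E is at the origin and T lies 61.1 along u from E, so T = 61.1·u = (49.24, 36.17). Tangency of A1 to both parallel lines with radius 11.4 puts M and W at E ± 11.4·n: M = (-6.749, 9.188), W = (6.749, -9.188). Equal radii place J and U the same way about T: J = T + 11.4·n = (42.49, 45.36), U = T − 11.4·n = (55.99, 26.98). Then |EJ| = |J − E| = 62.15.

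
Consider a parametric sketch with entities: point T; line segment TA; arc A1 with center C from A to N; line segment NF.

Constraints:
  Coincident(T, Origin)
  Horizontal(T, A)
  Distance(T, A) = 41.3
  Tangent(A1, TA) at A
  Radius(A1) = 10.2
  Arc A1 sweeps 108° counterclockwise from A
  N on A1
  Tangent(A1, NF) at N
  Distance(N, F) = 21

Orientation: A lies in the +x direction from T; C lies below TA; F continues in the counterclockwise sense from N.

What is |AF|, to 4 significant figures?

33.48

T is at the origin; TA is horizontal with |TA| = 41.3 and A on the +x side, so A = (41.30, 0.000). Since A1 is tangent to TA there, CA ⟂ TA, so C = A + (0, -10.2) = (41.30, -10.20). On A1, A sits at bearing 90° from C; a 108° counterclockwise sweep puts N at bearing 198°, so N = C + 10.2·(cos 198°, sin 198°) = (31.60, -13.35). A1 meets NF tangentially, so CN is at right angles to NF, so NF runs along (−sin 198°, cos 198°); with |NF| = 21.0, F = (38.09, -33.32). Then |AF| = |F − A| = 33.48.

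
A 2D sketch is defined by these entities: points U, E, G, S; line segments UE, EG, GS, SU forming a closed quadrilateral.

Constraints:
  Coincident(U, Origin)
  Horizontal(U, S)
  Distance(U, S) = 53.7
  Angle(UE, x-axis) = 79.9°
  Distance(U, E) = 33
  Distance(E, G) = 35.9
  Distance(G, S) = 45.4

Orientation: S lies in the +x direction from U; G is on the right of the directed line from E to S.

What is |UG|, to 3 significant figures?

9.05

Checks: |EG| = 35.90 ✓; |GS| = 45.40 ✓.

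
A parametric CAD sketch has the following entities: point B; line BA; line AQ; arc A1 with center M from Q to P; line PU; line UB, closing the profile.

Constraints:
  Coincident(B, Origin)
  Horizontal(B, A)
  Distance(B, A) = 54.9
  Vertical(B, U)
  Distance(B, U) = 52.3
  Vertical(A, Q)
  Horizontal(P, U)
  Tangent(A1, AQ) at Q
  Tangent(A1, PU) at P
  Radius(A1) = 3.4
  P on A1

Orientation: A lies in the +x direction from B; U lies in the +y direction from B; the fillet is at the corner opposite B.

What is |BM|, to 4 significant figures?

71.02

BU is vertical with |BU| = 52.3 and U on the +y side, so U = (0.000, 52.30). The virtual corner opposite B is at (54.90, 52.30). The tangent condition forces MQ to be normal to AQ and tangency of A1 to PU means the radius MP is perpendicular to PU, with radius 3.4, so the center M sits 3.4 in from both sides at M = (51.50, 48.90). Then |BM| = |M − B| = 71.02.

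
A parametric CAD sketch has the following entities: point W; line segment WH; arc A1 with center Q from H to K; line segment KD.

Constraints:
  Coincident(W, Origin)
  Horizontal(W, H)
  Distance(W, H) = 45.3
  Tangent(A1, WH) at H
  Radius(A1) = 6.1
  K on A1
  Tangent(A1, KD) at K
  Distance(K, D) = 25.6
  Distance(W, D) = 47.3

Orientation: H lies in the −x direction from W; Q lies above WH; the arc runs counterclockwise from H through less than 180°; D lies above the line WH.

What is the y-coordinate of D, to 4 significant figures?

30.71

Checks: |WH| = 45.30 ✓; |QK| = 6.100 ✓; ∠(QK, KD) = 90.00° ✓; |KD| = 25.60 ✓; |WD| = 47.30 ✓.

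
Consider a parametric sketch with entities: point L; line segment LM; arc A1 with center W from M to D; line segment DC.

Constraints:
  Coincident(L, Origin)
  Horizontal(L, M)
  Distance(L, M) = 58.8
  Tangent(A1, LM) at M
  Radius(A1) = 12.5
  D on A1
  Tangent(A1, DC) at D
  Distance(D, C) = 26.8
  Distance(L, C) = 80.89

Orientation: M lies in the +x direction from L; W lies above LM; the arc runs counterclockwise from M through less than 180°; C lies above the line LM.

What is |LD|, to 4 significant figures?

72.45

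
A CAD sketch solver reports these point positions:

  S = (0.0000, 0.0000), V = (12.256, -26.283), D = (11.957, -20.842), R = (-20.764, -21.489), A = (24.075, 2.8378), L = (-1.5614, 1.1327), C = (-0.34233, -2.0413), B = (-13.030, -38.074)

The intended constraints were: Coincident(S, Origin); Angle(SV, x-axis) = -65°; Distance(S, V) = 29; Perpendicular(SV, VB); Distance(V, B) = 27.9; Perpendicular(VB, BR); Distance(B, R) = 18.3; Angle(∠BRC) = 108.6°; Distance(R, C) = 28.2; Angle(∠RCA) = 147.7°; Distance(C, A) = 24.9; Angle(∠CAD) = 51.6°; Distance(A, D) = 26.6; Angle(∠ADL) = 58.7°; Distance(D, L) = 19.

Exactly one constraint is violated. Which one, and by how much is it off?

Distance(D, L) = 19 — off by 6.80.

S = (0.00, 0.00) ✓; SV at -65.00° ✓; |SV| = 29.00 ✓; ∠(SV, VB) = 90.00° ✓; |VB| = 27.90 ✓; ∠(VB, BR) = 90.00° ✓; |BR| = 18.30 ✓; ∠BRC = 108.6° ✓; |RC| = 28.20 ✓; ∠RCA = 147.7° ✓; |CA| = 24.90 ✓; ∠CAD = 51.60° ✓; |AD| = 26.60 ✓; ∠ADL = 58.70° ✓; |DL| = 25.80 ✗.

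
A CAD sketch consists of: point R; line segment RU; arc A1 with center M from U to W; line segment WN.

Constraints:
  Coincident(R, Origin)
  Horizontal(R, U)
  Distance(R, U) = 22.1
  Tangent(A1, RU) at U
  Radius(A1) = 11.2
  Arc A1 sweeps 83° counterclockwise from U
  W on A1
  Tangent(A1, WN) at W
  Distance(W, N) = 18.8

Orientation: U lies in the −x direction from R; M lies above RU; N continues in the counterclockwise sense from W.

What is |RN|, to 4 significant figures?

29.79

On A1, U sits at bearing -90° from M; an 83° counterclockwise sweep puts W at bearing -7°, so W = M + 11.2·(cos -7°, sin -7°) = (-10.98, 9.835). Since A1 is tangent to WN there, MW ⟂ WN, so WN runs along (−sin -7°, cos -7°); with |WN| = 18.8, N = (-8.692, 28.49). Then |RN| = |N − R| = 29.79.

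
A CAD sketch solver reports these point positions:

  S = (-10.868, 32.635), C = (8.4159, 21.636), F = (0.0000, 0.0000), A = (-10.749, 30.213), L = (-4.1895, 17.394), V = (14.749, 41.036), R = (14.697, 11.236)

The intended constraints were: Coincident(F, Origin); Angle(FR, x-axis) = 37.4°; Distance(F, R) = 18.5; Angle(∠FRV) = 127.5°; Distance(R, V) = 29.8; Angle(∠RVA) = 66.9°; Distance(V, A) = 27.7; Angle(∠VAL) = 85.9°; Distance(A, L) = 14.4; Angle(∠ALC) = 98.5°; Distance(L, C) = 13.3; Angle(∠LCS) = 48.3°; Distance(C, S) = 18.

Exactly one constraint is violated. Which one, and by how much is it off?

Distance(C, S) = 18 — off by 4.20.

F = (0.00, 0.00) ✓; FR at 37.40° ✓; |FR| = 18.50 ✓; ∠FRV = 127.5° ✓; |RV| = 29.80 ✓; ∠RVA = 66.90° ✓; |VA| = 27.70 ✓; ∠VAL = 85.90° ✓; |AL| = 14.40 ✓; ∠ALC = 98.50° ✓; |LC| = 13.30 ✓; ∠LCS = 48.30° ✓; |CS| = 22.20 ✗.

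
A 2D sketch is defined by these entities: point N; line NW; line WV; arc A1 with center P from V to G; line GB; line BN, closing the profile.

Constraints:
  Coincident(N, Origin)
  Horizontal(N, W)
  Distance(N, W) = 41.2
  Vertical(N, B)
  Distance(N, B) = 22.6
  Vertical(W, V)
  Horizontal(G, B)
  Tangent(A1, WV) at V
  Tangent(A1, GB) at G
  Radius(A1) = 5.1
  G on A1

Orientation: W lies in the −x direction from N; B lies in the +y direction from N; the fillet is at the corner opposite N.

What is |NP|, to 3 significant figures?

40.1

N is at the origin; NW is horizontal with |NW| = 41.2 and W on the −x side, so W = (-41.2, 0.00). NB is vertical with |NB| = 22.6 and B on the +y side, so B = (0.00, 22.6). The virtual corner opposite N is at (-41.2, 22.6). Tangency of A1 to WV means the radius PV is perpendicular to WV and since A1 is tangent to GB there, PG ⟂ GB, with radius 5.1, so the center P sits 5.1 in from both sides at P = (-36.1, 17.5). Then |NP| = |P − N| = 40.1.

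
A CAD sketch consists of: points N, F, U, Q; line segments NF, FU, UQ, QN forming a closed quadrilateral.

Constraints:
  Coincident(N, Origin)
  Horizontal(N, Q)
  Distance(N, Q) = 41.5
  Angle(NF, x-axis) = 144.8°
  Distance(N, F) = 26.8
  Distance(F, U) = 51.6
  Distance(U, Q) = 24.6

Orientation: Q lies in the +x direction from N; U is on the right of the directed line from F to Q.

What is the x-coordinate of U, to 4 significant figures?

20.88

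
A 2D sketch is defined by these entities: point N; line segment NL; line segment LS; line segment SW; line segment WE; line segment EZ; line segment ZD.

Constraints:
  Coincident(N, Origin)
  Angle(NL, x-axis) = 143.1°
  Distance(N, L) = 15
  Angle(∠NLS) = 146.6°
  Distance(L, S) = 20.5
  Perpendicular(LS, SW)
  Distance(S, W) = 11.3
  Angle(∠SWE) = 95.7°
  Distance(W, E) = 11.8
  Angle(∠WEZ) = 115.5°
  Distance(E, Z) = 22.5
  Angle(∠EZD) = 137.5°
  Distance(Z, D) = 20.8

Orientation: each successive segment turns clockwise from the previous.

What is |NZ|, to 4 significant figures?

17.85

N is at the origin; NL runs at 143.1° with length 15.0, so L = (-12.00, 9.006). ∠NLS = 146.6° gives LS at 109.7° from the x-axis; with |LS| = 20.5, S = (-18.91, 28.31). LS ⟂ SW, so SW runs at 19.70°; with |SW| = 11.3, W = (-8.267, 32.12). ∠SWE = 95.7° gives WE at -64.60° from the x-axis; with |WE| = 11.8, E = (-3.206, 21.46). ∠WEZ = 115.5° gives EZ at -129.1° from the x-axis; with |EZ| = 22.5, Z = (-17.40, 3.995). Then |NZ| = |Z − N| = 17.85.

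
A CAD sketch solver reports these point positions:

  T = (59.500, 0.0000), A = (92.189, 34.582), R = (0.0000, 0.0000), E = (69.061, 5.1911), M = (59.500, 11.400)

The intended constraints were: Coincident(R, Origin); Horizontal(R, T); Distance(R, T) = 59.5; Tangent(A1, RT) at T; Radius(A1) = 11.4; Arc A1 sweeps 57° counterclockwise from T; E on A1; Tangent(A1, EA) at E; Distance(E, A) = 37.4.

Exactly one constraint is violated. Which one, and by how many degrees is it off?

Tangent(A1, EA) at E — off by 5.20°.

R = (0.00, 0.00) ✓; R.y = 0.00, T.y = 0.00 ✓; |RT| = 59.50 ✓; ∠(MT, TR) = 90.00° ✓; |MT| = 11.40 ✓; bearing(M→E) − bearing(M→T) = 57.00° ✓; |ME| = 11.40 ✓; ∠(ME, EA) = 95.20° ✗; |EA| = 37.40 ✓.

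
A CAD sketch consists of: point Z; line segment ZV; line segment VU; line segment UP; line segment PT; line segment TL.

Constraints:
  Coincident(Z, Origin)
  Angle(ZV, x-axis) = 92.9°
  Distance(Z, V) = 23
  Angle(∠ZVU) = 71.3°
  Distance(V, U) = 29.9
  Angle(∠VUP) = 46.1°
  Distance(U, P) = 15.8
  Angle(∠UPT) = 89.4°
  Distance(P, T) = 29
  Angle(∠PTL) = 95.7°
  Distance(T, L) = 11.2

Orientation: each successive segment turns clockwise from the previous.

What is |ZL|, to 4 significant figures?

39.51

Z is at the origin; ZV runs at 92.9° with length 23.0, so V = (-1.164, 22.97). ∠ZVU = 71.3° gives VU at -15.80° from the x-axis; with |VU| = 29.9, U = (27.61, 14.83). ∠VUP = 46.1° gives UP at -149.7° from the x-axis; with |UP| = 15.8, P = (13.97, 6.858). ∠UPT = 89.4° gives PT at 119.7° from the x-axis; with |PT| = 29.0, T = (-0.4033, 32.05). ∠PTL = 95.7° gives TL at 35.40° from the x-axis; with |TL| = 11.2, L = (8.726, 38.54). Then |ZL| = |L − Z| = 39.51.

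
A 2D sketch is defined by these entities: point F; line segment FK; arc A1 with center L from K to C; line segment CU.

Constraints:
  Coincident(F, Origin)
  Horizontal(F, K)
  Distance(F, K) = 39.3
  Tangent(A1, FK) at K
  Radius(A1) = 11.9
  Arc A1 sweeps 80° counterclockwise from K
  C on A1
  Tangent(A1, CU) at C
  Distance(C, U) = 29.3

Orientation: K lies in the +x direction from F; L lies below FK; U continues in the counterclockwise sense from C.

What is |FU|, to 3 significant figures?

44.8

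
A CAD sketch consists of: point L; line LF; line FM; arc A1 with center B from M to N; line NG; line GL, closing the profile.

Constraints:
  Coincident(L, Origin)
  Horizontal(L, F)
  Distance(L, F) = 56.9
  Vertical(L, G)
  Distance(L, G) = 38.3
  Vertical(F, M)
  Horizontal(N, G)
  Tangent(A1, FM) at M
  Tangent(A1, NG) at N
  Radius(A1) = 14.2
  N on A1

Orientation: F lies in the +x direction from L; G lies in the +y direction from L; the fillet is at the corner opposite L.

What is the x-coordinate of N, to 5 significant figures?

42.700

L is at the origin; LF is horizontal with |LF| = 56.9 and F on the +x side, so F = (56.900, 0.0000). LG is vertical with |LG| = 38.3 and G on the +y side, so G = (0.0000, 38.300). The virtual corner opposite L is at (56.900, 38.300). The tangent condition forces BM to be normal to FM and since A1 is tangent to NG there, BN ⟂ NG, with radius 14.2, so the center B sits 14.2 in from both sides at B = (42.700, 24.100). That places the tangent points at M = (56.900, 24.100) on FM and N = (42.700, 38.300) on NG. So N.x = 42.700.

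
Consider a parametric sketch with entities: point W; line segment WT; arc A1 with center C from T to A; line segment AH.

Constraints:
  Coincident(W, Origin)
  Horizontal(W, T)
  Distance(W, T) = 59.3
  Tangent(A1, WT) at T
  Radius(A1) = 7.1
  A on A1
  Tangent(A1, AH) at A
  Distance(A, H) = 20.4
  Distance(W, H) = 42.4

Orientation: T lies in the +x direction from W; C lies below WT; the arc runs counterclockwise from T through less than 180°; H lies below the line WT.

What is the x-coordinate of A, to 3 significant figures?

54.5

Checks: W.y = 0.00, T.y = 0.00 ✓; ∠(CT, TW) = 90.00° ✓; |CT| = 7.100 ✓; |CA| = 7.100 ✓; ∠(CA, AH) = 90.00° ✓; |AH| = 20.40 ✓; |WH| = 42.40 ✓.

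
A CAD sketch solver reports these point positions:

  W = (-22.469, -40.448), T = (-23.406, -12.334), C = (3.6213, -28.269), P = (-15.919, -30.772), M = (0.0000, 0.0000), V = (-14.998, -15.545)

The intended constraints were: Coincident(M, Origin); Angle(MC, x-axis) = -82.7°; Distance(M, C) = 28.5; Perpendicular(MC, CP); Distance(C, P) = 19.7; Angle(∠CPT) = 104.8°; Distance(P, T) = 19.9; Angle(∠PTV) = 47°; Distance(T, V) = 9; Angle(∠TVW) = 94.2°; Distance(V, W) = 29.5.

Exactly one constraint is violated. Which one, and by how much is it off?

Distance(V, W) = 29.5 — off by 3.50.

M = (0.00, 0.00) ✓; MC at -82.70° ✓; |MC| = 28.50 ✓; ∠(MC, CP) = 90.00° ✓; |CP| = 19.70 ✓; ∠CPT = 104.8° ✓; |PT| = 19.90 ✓; ∠PTV = 47.00° ✓; |TV| = 9.000 ✓; ∠TVW = 94.20° ✓; |VW| = 26.00 ✗.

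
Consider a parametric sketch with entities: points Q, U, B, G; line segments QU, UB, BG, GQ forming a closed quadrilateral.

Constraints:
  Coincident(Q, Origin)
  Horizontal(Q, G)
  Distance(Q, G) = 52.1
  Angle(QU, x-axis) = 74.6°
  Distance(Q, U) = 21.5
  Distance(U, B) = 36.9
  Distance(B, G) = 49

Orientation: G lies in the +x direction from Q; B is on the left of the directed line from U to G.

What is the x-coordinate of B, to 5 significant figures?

33.287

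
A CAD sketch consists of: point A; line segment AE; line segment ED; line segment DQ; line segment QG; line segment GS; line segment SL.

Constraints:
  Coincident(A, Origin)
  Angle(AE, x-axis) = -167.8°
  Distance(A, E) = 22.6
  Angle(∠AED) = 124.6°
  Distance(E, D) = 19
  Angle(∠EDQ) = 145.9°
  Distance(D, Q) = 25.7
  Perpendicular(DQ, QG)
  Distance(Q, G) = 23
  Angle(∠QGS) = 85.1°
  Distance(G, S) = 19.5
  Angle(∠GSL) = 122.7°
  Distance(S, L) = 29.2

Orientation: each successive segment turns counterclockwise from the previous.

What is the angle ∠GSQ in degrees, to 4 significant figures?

52.58°

A is at the origin; AE runs at -167.8° with length 22.6, so E = (-22.09, -4.776). ∠AED = 124.6° gives ED at -112.4° from the x-axis; with |ED| = 19.0, D = (-29.33, -22.34). ∠EDQ = 145.9° gives DQ at -78.30° from the x-axis; with |DQ| = 25.7, Q = (-24.12, -47.51). DQ ⟂ QG, so QG runs at 11.70°; with |QG| = 23.0, G = (-1.596, -42.84). ∠QGS = 85.1° gives GS at 106.6° from the x-axis; with |GS| = 19.5, S = (-7.167, -24.16). Then cos ∠GSQ = SG·SQ / (|SG||SQ|), giving 52.58°.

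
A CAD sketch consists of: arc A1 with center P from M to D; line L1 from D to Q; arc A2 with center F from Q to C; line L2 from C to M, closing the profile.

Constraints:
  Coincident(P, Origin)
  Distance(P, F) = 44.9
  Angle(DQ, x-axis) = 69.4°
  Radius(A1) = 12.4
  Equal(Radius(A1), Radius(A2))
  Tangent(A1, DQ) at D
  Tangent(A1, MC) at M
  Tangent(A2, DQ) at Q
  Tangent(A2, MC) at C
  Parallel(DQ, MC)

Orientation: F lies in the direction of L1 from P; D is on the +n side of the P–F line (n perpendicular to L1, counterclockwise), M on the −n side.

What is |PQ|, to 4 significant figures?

46.58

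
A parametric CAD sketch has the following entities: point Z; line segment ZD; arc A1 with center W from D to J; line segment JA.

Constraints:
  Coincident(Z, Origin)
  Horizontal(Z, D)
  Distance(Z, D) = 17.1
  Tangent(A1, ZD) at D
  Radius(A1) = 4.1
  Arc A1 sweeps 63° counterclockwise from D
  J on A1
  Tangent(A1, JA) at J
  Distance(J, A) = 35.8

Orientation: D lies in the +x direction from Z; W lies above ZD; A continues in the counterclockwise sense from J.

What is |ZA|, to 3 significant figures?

50.3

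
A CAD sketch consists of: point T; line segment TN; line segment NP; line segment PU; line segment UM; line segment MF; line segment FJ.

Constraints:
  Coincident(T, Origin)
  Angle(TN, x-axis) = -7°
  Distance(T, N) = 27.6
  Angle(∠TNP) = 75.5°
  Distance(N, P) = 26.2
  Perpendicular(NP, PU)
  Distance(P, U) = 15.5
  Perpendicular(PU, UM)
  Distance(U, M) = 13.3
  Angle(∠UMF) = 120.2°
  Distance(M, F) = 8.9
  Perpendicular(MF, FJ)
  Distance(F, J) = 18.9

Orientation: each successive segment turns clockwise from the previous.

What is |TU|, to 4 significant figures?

22.32

∠TNP = 75.5° gives NP at -111.5° from the x-axis; with |NP| = 26.2, P = (17.79, -27.74). The perpendicularity gives PU at right angles to NP, so PU runs at 158.5°; with |PU| = 15.5, U = (3.370, -22.06). Then |TU| = |U − T| = 22.32.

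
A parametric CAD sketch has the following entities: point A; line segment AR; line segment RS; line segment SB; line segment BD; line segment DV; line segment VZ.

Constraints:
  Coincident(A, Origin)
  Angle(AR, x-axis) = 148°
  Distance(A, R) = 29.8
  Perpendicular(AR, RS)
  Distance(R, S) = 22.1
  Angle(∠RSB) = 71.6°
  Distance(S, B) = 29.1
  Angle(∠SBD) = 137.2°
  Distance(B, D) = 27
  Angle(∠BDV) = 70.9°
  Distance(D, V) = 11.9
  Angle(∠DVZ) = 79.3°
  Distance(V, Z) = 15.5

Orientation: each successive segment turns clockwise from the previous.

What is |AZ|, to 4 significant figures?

2.820

A is at the origin; AR runs at 148.0° with length 29.8, so R = (-25.27, 15.79). The perpendicularity gives RS at right angles to AR, so RS runs at 58.00°; with |RS| = 22.1, S = (-13.56, 34.53). ∠RSB = 71.6° gives SB at -50.40° from the x-axis; with |SB| = 29.1, B = (4.988, 12.11). ∠SBD = 137.2° gives BD at -93.20° from the x-axis; with |BD| = 27.0, D = (3.481, -14.85). ∠BDV = 70.9° gives DV at 157.7° from the x-axis; with |DV| = 11.9, V = (-7.529, -10.33). ∠DVZ = 79.3° gives VZ at 57.00° from the x-axis; with |VZ| = 15.5, Z = (0.9131, 2.669). Then |AZ| = |Z − A| = 2.820.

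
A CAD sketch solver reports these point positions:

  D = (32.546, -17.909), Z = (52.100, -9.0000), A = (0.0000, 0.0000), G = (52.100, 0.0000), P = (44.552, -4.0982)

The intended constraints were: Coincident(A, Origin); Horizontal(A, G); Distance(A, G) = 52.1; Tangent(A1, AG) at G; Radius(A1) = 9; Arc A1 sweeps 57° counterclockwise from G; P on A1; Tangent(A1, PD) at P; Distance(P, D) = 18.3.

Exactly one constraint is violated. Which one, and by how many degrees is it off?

Tangent(A1, PD) at P — off by 8.00°.

A = (0.00, 0.00) ✓; A.y = 0.00, G.y = 0.00 ✓; |AG| = 52.10 ✓; ∠(ZG, GA) = 90.00° ✓; |ZG| = 9.000 ✓; bearing(Z→P) − bearing(Z→G) = 57.00° ✓; |ZP| = 9.000 ✓; ∠(ZP, PD) = 98.00° ✗; |PD| = 18.30 ✓.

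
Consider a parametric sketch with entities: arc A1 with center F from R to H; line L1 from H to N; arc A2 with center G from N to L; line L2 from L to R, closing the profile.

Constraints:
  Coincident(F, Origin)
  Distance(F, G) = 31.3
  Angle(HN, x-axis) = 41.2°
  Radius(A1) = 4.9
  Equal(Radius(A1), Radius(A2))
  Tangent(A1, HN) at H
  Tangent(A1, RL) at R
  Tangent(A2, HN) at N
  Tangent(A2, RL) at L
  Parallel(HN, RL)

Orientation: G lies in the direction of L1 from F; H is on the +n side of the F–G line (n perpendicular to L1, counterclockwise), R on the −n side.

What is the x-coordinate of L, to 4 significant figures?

26.78

The slot axis is L1's direction at 41.2°, so u = (cos 41.2°, sin 41.2°) = (0.7524, 0.6587) and n = (−sin 41.2°, cos 41.2°) = (-0.6587, 0.7524). F is at the origin and G lies 31.3 along u from F, so G = 31.3·u = (23.55, 20.62). Tangency of A1 to both parallel lines with radius 4.9 puts H and R at F ± 4.9·n: H = (-3.228, 3.687), R = (3.228, -3.687). Equal radii place N and L the same way about G: N = G + 4.9·n = (20.32, 24.30), L = G − 4.9·n = (26.78, 16.93). So L.x = 26.78.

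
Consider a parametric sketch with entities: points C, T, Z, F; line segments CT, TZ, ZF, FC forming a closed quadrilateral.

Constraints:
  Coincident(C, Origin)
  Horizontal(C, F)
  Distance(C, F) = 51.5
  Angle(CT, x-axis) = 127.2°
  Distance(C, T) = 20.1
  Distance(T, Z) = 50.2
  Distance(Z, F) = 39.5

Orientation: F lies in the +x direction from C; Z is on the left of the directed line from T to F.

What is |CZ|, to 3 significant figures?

49.2

C is at the origin; CF is horizontal with |CF| = 51.5 and F in +x, so F = (51.5, 0). CT runs at 127.2° with |CT| = 20.1, so T = (-12.2, 16.0). Z is determined by |TZ| = 50.2 and |ZF| = 39.5 together: it lies at the intersection of circle(T, 50.2) and circle(F, 39.5). With |TF| = 65.6, the foot of the radical line on TF is 40.1 from T and the perpendicular offset is √(50.2² − 40.1²) = 30.2. Taking the left-of-TF solution: Z = (34.1, 35.5).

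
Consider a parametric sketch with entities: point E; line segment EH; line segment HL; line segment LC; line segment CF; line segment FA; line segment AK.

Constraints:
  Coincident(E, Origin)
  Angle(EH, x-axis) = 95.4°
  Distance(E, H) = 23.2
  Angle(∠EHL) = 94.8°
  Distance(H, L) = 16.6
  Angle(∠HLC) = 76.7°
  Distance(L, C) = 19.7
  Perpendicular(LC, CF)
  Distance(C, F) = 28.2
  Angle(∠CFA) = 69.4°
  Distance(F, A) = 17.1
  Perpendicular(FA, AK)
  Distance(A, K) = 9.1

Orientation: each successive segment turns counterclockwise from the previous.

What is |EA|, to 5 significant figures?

24.934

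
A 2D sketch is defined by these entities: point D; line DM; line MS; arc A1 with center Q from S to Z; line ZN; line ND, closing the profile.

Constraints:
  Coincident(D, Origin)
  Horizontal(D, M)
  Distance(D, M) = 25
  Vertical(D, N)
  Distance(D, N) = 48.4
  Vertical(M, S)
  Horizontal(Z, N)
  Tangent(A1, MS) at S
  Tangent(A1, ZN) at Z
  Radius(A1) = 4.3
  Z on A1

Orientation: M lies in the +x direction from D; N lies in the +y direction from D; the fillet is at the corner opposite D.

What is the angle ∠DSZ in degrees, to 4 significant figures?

105.5°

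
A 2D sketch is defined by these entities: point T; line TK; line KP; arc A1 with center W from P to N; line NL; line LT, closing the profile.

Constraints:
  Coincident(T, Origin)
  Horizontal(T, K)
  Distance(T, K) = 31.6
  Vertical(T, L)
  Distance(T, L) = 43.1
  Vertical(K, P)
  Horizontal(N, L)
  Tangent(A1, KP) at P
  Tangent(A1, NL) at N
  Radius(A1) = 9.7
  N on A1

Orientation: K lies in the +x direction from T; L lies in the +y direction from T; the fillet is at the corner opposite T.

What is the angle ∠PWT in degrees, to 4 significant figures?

123.3°

The virtual corner opposite T is at (31.60, 43.10). Tangency of A1 to KP means the radius WP is perpendicular to KP and A1 meets NL tangentially, so WN is at right angles to NL, with radius 9.7, so the center W sits 9.7 in from both sides at W = (21.90, 33.40). That places the tangent points at P = (31.60, 33.40) on KP and N = (21.90, 43.10) on NL. Then cos ∠PWT = WP·WT / (|WP||WT|), giving 123.3°.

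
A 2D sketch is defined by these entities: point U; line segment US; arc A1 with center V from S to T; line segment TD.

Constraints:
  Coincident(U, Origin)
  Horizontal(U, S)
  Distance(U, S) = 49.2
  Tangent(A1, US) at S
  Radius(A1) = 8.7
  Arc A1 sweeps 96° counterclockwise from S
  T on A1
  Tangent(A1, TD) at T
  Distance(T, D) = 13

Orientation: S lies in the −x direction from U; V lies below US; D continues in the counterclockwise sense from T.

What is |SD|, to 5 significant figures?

23.689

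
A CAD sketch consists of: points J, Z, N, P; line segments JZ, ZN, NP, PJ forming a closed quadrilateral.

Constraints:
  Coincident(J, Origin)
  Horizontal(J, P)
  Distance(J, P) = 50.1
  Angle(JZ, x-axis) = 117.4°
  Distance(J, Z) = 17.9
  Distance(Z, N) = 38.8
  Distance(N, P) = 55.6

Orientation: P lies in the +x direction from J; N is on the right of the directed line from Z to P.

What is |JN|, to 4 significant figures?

22.22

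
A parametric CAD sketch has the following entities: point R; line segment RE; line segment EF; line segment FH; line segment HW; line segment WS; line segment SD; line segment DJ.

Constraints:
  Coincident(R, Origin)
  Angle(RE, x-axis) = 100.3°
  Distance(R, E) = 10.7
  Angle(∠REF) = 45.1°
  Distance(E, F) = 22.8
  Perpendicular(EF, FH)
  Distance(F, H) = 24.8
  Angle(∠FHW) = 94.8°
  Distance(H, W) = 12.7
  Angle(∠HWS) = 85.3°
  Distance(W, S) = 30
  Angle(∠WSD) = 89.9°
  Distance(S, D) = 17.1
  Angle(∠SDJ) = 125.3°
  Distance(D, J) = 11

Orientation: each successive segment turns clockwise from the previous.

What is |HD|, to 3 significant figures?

29.3

∠HWS = 85.3° gives WS at 55.5° from the x-axis; with |WS| = 30.0, S = (8.74, 8.20). ∠WSD = 89.9° gives SD at -34.6° from the x-axis; with |SD| = 17.1, D = (22.8, -1.51). Then |HD| = |D − H| = 29.3.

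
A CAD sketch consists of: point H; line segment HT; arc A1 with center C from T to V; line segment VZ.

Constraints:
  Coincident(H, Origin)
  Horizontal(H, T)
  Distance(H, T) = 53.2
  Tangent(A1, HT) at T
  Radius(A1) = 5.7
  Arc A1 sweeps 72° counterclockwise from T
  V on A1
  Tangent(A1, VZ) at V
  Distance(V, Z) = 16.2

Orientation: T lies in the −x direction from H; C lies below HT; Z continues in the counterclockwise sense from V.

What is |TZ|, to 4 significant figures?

21.98

On A1, T sits at bearing 90° from C; a 72° counterclockwise sweep puts V at bearing 162°, so V = C + 5.7·(cos 162°, sin 162°) = (-58.62, -3.939). The tangent condition forces CV to be normal to VZ, so VZ runs along (−sin 162°, cos 162°); with |VZ| = 16.2, Z = (-63.63, -19.35). Then |TZ| = |Z − T| = 21.98.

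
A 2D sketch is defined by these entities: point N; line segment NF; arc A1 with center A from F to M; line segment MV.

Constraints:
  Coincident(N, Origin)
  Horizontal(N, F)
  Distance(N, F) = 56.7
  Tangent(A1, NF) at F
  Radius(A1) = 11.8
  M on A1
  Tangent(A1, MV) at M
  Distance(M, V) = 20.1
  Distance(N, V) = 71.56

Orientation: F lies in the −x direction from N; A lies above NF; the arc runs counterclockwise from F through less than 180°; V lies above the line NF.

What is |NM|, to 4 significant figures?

52.50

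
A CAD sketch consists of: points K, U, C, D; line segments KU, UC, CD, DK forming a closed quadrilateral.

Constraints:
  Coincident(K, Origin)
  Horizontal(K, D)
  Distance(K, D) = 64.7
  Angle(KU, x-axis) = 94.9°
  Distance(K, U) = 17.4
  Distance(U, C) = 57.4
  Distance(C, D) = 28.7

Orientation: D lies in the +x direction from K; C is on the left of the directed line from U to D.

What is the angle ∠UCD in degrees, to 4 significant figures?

99.83°

Checks: K = (0.00, 0.00) ✓; |UC| = 57.40 ✓; |CD| = 28.70 ✓.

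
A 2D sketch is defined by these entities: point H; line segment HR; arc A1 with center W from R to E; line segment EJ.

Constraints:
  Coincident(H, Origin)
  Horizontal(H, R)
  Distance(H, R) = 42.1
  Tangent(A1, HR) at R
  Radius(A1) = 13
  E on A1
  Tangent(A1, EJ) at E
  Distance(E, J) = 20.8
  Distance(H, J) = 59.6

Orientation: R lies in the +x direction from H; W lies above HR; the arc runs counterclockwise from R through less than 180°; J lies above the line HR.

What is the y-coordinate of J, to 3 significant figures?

37.1

Checks: |WE| = 13.00 ✓; ∠(WE, EJ) = 90.00° ✓; |EJ| = 20.80 ✓; |HJ| = 59.60 ✓.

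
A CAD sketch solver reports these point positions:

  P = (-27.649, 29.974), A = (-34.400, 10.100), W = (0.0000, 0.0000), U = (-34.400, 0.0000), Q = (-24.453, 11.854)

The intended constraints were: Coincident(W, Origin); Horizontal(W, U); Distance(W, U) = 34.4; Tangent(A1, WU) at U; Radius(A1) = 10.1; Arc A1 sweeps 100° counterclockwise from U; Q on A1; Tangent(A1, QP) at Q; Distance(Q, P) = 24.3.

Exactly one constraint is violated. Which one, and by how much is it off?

Distance(Q, P) = 24.3 — off by 5.90.

W = (0.00, 0.00) ✓; W.y = 0.00, U.y = 0.00 ✓; |WU| = 34.40 ✓; ∠(AU, UW) = 90.00° ✓; |AU| = 10.10 ✓; bearing(A→Q) − bearing(A→U) = 100.0° ✓; |AQ| = 10.10 ✓; ∠(AQ, QP) = 90.00° ✓; |QP| = 18.40 ✗.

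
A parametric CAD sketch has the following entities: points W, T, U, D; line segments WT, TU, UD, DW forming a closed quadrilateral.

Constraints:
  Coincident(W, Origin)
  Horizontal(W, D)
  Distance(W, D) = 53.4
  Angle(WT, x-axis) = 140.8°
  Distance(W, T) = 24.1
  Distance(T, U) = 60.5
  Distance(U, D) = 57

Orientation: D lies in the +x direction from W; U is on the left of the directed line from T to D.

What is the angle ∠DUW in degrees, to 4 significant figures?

54.45°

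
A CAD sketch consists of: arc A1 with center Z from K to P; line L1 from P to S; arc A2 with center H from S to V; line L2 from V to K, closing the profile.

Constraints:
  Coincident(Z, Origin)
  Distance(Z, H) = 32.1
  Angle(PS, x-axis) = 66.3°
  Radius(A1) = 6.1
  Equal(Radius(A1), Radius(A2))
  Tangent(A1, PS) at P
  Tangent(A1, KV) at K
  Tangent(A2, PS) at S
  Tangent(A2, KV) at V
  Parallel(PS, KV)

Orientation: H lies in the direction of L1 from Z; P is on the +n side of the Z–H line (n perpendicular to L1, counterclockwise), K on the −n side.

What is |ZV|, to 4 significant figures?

32.67

The slot axis is L1's direction at 66.3°, so u = (cos 66.3°, sin 66.3°) = (0.4019, 0.9157) and n = (−sin 66.3°, cos 66.3°) = (-0.9157, 0.4019). Z is at the origin and H lies 32.1 along u from Z, so H = 32.1·u = (12.90, 29.39). Tangency of A1 to both parallel lines with radius 6.1 puts P and K at Z ± 6.1·n: P = (-5.586, 2.452), K = (5.586, -2.452). Equal radii place S and V the same way about H: S = H + 6.1·n = (7.317, 31.84), V = H − 6.1·n = (18.49, 26.94). Then |ZV| = |V − Z| = 32.67.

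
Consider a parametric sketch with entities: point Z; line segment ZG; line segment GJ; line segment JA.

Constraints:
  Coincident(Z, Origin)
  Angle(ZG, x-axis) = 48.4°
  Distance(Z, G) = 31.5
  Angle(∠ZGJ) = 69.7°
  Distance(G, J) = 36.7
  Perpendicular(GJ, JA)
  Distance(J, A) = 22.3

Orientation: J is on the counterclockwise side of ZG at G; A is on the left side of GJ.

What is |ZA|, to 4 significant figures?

26.77

Z is at the origin; ZG runs at 48.4° with length 31.5, so G = 31.5·(cos 48.4°, sin 48.4°) = (20.91, 23.56). ∠ZGJ = 69.7°, so GJ runs at 48.4° + (180° − 69.7°) = 158.7° from the x-axis; with |GJ| = 36.7, J = G + 36.7·(cos 158.7°, sin 158.7°) = (-13.28, 36.89). GJ is perpendicular to JA; with |JA| = 22.3 on the left of GJ, A = J + 22.3·(-0.3633, -0.9317) = (-21.38, 16.11). Then |ZA| = |A − Z| = 26.77.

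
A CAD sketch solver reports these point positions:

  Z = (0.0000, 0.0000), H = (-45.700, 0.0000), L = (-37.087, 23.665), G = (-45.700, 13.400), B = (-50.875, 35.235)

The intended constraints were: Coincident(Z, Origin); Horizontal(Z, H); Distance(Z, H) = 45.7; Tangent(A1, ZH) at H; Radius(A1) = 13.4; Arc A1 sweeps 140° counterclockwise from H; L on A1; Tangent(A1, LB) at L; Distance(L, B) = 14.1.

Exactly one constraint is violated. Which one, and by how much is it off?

Distance(L, B) = 14.1 — off by 3.90.

Z = (0.00, 0.00) ✓; Z.y = 0.00, H.y = 0.00 ✓; |ZH| = 45.70 ✓; ∠(GH, HZ) = 90.00° ✓; |GH| = 13.40 ✓; bearing(G→L) − bearing(G→H) = 140.0° ✓; |GL| = 13.40 ✓; ∠(GL, LB) = 90.00° ✓; |LB| = 18.00 ✗.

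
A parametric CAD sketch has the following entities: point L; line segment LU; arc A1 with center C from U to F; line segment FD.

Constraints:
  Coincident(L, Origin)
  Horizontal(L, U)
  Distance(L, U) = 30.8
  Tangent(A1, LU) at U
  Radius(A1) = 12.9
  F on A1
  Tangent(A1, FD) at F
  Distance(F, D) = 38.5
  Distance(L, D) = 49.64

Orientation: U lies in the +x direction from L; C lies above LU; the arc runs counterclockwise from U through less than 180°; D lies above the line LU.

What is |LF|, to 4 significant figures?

45.42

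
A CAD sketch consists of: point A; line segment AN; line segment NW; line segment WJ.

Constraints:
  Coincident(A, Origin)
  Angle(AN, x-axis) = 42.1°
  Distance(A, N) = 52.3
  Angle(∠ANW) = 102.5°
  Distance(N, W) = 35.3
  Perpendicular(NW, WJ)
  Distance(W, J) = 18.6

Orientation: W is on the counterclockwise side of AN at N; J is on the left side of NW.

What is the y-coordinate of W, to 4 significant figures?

65.76

A is at the origin; AN runs at 42.1° with length 52.3, so N = 52.3·(cos 42.1°, sin 42.1°) = (38.81, 35.06). ∠ANW = 102.5°, so NW runs at 42.1° + (180° − 102.5°) = 119.6° from the x-axis; with |NW| = 35.3, W = N + 35.3·(cos 119.6°, sin 119.6°) = (21.37, 65.76). So W.y = 65.76.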